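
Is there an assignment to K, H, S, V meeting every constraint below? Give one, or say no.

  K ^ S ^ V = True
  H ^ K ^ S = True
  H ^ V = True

Unsatisfiable

Adding constraints 1, 2, 3 mod 2: every variable appears an even number of times on the left, so the left side is 0.
But the right sides sum to 1 (mod 2). 0 ≠ 1 — the system is inconsistent.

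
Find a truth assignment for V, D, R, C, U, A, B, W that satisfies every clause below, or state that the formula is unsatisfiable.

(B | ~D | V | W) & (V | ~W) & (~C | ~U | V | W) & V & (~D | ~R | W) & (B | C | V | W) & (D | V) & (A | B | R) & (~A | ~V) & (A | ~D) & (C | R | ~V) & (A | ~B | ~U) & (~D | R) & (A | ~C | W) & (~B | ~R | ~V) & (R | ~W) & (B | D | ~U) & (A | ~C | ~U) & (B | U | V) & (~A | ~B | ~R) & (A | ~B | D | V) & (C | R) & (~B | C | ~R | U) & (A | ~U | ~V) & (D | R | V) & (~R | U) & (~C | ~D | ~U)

The formula is unsatisfiable.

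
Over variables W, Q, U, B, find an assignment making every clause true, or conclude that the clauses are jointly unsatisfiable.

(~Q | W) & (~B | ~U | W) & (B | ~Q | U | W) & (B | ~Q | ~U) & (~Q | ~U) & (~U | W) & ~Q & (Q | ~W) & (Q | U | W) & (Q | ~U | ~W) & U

Unsatisfiable

Case Q = True:
  Clause (~Q) is falsified — contradiction.
Case Q = False:
  (Q | ~W) forces W = False.
  (~U | W) forces U = False.
  Clause (Q | U | W) is falsified — contradiction.
Both cases fail, so the formula is unsatisfiable.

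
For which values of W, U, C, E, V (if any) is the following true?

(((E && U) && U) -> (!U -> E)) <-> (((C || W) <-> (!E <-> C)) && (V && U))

W=T, U=T, C=F, E=T, V=T

  (((E && U) && U) -> (!U -> E)) <-> (((C || W) <-> (!E <-> C)) && (V && U)) = True
    ((E && U) && U) -> (!U -> E) = True
      (E && U) && U = True
        E && U = True
      !U -> E = True
        !U = False
    ((C || W) <-> (!E <-> C)) && (V && U) = True
      (C || W) <-> (!E <-> C) = True
        C || W = True
        !E <-> C = True
          !E = False
      V && U = True
The formula evaluates to True.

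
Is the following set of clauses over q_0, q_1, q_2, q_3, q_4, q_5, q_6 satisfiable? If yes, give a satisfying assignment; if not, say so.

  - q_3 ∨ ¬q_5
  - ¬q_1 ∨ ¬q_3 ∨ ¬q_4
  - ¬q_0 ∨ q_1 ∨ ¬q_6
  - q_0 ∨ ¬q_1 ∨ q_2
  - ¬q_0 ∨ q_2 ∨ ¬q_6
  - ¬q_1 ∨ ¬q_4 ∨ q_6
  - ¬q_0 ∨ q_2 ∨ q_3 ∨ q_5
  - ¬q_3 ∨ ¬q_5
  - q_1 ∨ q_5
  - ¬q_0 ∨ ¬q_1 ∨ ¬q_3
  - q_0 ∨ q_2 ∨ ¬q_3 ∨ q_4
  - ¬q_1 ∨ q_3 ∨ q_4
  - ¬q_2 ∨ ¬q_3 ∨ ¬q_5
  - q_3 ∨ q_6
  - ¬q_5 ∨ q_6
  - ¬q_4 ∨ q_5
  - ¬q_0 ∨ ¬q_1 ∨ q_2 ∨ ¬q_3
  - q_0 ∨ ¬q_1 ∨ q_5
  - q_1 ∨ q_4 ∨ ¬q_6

Case q_5 = True:
  (q_3 ∨ ¬q_5) forces q_3 = True.
  Clause (¬q_3 ∨ ¬q_5) is falsified — contradiction.
Case q_5 = False:
  (q_1 ∨ q_5) forces q_1 = True.
  (¬q_4 ∨ q_5) forces q_4 = False.
  (¬q_1 ∨ q_3 ∨ q_4) forces q_3 = True.
  (¬q_0 ∨ ¬q_1 ∨ ¬q_3) forces q_0 = False.
  Clause (q_0 ∨ ¬q_1 ∨ q_5) is falsified — contradiction.
Both cases fail, so the formula is unsatisfiable.

UNSATISFIABLE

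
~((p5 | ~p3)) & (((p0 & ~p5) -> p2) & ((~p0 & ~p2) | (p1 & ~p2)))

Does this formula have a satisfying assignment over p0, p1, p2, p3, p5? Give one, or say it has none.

p0: False, p1: True, p2: False, p3: True, p5: False

  ~((p5 | ~p3)) = True
    p5 | ~p3 = False
      ~p3 = False
  ((p0 & ~p5) -> p2) & ((~p0 & ~p2) | (p1 & ~p2)) = True
    (p0 & ~p5) -> p2 = True
      p0 & ~p5 = False
        ~p5 = True
    (~p0 & ~p2) | (p1 & ~p2) = True
      ~p0 & ~p2 = True
        ~p0 = True
        ~p2 = True
      p1 & ~p2 = True
        ~p2 = True
Both conjuncts True, so the formula holds.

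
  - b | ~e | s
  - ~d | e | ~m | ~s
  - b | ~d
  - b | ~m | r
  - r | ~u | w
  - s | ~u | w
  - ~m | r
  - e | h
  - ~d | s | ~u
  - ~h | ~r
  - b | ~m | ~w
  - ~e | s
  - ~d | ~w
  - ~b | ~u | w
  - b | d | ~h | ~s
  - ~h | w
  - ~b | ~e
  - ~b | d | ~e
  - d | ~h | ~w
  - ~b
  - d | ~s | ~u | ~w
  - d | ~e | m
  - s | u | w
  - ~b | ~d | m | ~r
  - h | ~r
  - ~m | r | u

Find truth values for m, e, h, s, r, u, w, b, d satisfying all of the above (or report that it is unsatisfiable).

The formula is unsatisfiable.

Case r = True:
  (~h | ~r) forces h = False.
  Clause (h | ~r) is falsified — contradiction.
Case r = False:
  (~m | r) forces m = False.
  (~b) forces b = False.
  (b | ~d) forces d = False.
  (d | ~e | m) forces e = False.
  (e | h) forces h = True.
  (b | d | ~h | ~s) forces s = False.
  (~h | w) forces w = True.
  Clause (d | ~h | ~w) is falsified — contradiction.
Both cases fail, so the formula is unsatisfiable.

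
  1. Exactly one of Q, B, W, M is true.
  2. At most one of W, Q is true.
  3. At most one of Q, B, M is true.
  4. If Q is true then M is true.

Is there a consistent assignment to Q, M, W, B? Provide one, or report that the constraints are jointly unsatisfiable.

Q: False; M: False; W: False; B: True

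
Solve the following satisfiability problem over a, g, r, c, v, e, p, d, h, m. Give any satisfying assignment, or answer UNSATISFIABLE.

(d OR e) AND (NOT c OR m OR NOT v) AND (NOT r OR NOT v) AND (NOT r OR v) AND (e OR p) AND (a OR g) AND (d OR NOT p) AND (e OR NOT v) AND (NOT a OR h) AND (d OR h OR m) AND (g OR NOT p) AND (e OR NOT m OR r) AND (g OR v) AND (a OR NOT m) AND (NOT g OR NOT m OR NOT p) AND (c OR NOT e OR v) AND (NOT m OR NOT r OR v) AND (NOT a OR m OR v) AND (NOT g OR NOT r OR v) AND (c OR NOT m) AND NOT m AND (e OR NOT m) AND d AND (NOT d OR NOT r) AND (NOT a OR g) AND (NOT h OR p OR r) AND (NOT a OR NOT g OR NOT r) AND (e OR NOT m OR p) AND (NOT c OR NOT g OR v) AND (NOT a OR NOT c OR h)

Unit clause (NOT m) forces m = False.
Unit clause (d) forces d = True.
In (NOT d OR NOT r) only NOT r is left, so r = False.
Set a = False.
  then (a OR g) forces g = True.
Try c = True:
  (NOT c OR m OR NOT v) forces v = False.
  clause (NOT c OR NOT g OR v) is falsified — backtrack.
So c = False.
Set v = False.
  then (c OR NOT e OR v) forces e = False.
  then (e OR p) forces p = True.
Set h = True.
All clauses satisfied.

a: False; g: True; r: False; c: False; v: False; e: False; p: True; d: True; h: True; m: False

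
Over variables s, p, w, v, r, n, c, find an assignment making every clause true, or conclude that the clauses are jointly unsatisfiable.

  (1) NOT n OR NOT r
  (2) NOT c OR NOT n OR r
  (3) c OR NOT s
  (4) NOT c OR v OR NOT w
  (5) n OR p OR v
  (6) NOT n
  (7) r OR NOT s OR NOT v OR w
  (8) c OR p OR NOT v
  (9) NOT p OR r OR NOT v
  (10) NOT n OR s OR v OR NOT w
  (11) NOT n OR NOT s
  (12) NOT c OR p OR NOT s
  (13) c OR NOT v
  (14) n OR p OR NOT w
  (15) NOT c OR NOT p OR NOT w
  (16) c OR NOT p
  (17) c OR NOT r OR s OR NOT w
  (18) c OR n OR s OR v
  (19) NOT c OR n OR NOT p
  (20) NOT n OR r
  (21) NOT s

s = False; p = False; w = False; v = True; r = False; n = False; c = True

Unit clause (NOT n) forces n = False.
Unit clause (NOT s) forces s = False.
Try p = True:
  (c OR NOT p) forces c = True.
  clause (NOT c OR n OR NOT p) is falsified — backtrack.
So p = False.
  then (n OR p OR v) forces v = True.
  then (c OR p OR NOT v) forces c = True.
  then (n OR p OR NOT w) forces w = False.
Set r = False.
All clauses satisfied.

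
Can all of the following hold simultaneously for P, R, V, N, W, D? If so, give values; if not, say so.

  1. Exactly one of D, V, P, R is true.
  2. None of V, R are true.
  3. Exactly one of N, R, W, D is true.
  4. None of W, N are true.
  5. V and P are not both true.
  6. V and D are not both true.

P = False, R = False, V = False, N = False, W = False, D = True

  (1) {D, V, P, R}: 1 true — exactly one ✓
  (2) {V, R}: 0 true — none ✓
  (3) {N, R, W, D}: 1 true — exactly one ✓
  (4) {W, N}: 0 true — none ✓
  (5) V=F, P=F — not both ✓
  (6) V=F, D=T — not both ✓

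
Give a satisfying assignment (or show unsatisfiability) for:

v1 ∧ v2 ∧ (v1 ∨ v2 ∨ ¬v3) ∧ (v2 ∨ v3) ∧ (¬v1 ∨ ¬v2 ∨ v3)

v1 = True; v2 = True; v3 = True

Unit clause (v1) forces v1 = True.
Unit clause (v2) forces v2 = True.
In (¬v1 ∨ ¬v2 ∨ v3) only v3 is left, so v3 = True.
Check each clause:
  (v1): v1 holds.
  (v2): v2 holds.
  (v1 ∨ v2 ∨ ¬v3): v1 holds.
  (v2 ∨ v3): v2 holds.
  (¬v1 ∨ ¬v2 ∨ v3): v3 holds.
All clauses satisfied.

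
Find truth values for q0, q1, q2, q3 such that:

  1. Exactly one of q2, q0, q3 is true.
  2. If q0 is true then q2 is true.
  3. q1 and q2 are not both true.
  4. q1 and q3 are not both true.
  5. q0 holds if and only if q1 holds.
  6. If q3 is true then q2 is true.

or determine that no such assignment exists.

q0=F; q1=F; q2=T; q3=F

  (1) {q2, q0, q3}: 1 true — exactly one ✓
  (2) q0=F ⇒ q2: vacuous ✓
  (3) q1=F, q2=T — not both ✓
  (4) q1=F, q3=F — not both ✓
  (5) q0=F, q1=F — same ✓
  (6) q3=F ⇒ q2: vacuous ✓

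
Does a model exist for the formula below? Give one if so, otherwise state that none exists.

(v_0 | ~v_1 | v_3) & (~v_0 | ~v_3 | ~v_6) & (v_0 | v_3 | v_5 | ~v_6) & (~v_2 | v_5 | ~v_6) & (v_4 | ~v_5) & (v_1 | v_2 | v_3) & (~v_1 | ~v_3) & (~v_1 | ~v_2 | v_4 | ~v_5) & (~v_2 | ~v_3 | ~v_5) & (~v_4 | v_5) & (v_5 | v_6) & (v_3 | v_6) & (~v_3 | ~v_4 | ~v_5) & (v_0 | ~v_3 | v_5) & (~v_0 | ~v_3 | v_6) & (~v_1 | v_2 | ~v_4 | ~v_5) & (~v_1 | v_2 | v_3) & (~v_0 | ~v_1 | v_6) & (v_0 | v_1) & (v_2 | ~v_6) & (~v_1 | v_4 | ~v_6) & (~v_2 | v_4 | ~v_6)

v_0 = True; v_1 = True; v_2 = True; v_3 = False; v_4 = True; v_5 = True; v_6 = True

Try v_0 = False:
  (v_0 | v_1) forces v_1 = True.
  (v_0 | ~v_1 | v_3) forces v_3 = True.
  clause (~v_1 | ~v_3) is falsified — backtrack.
So v_0 = True.
Set v_1 = True.
  then (~v_1 | ~v_3) forces v_3 = False.
  then (v_3 | v_6) forces v_6 = True.
  then (~v_1 | v_2 | v_3) forces v_2 = True.
  then (~v_1 | v_4 | ~v_6) forces v_4 = True.
  then (~v_2 | v_5 | ~v_6) forces v_5 = True.
All clauses satisfied.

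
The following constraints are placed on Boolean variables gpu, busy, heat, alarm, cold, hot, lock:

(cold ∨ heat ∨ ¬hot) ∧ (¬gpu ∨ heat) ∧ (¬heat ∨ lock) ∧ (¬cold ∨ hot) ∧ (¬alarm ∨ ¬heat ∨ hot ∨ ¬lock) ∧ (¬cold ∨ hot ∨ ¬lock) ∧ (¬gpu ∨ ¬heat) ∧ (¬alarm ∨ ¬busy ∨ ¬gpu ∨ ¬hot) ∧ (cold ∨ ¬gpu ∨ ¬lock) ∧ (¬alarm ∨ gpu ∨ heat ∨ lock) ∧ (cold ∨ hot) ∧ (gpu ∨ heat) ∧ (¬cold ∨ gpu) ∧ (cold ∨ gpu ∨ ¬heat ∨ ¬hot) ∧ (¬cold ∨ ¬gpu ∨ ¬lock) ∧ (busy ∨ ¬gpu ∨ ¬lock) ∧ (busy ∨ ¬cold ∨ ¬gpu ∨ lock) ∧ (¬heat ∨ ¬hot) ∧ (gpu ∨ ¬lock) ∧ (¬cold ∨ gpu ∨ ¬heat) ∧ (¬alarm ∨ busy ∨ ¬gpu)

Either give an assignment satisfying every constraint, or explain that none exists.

The formula is unsatisfiable.

Case gpu = True:
  (¬gpu ∨ heat) forces heat = True.
  Clause (¬gpu ∨ ¬heat) is falsified — contradiction.
Case gpu = False:
  (gpu ∨ heat) forces heat = True.
  (¬heat ∨ lock) forces lock = True.
  Clause (gpu ∨ ¬lock) is falsified — contradiction.
Both cases fail, so the formula is unsatisfiable.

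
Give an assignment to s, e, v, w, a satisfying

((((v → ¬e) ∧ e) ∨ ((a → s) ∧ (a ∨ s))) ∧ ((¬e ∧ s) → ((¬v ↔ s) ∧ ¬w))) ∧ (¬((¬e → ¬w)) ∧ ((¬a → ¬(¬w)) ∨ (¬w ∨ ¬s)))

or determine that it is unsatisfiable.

Unsatisfiable — no assignment works.

Case w = True: the formula simplifies to ((((v → ¬e) ∧ e) ∨ ((a → s) ∧ (a ∨ s))) ∧ ¬((¬e ∧ s))) ∧ ¬e.
  e = True: the conjunct ¬e is False.
  e = False: simplifies to ((a → s) ∧ (a ∨ s)) ∧ ¬s.
    s = True: the conjunct ¬s is False.
    s = False: simplifies to ¬a ∧ a.
      a = True: the conjunct ¬a is False.
      a = False: the conjunct a is False.
Case w = False: the conjunct ¬((¬e → ¬w)) becomes ¬((¬e → True)) = False.
Both cases fail — unsatisfiable.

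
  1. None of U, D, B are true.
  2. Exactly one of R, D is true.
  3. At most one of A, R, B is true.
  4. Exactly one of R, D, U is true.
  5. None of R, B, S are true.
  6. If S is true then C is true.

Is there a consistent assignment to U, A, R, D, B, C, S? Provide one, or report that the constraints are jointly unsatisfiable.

Unsatisfiable

Case R = True:
  Constraint (5) is violated (R=T) — contradiction.
Case R = False:
  (1) forces U = False.
  (1) forces D = False.
  Constraint (2) is violated (R=F, D=F) — contradiction.
Both cases fail — unsatisfiable.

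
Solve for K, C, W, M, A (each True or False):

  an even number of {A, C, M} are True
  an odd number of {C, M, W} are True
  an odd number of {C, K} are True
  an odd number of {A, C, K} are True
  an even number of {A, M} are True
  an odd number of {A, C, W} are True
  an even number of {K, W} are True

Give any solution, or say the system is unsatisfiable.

K: True, C: False, W: True, M: False, A: False

{A, C, M}: 0 true → even ✓
{C, M, W}: 1 true → odd ✓
{C, K}: 1 true → odd ✓
{A, C, K}: 1 true → odd ✓
{A, M}: 0 true → even ✓
{A, C, W}: 1 true → odd ✓
{K, W}: 2 true → even ✓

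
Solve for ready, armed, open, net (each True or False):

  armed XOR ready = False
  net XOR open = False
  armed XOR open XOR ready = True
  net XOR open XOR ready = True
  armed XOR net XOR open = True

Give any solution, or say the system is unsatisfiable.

ready=T, armed=T, open=T, net=T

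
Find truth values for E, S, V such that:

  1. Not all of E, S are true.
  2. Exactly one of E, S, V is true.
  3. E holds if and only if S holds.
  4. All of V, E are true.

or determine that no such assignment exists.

Case E = True:
  (1) with E=T forces S = False.
  Constraint (3) is violated (E=T, S=F) — contradiction.
Case E = False:
  Constraint (4) is violated (E=F) — contradiction.
Both cases fail — unsatisfiable.

UNSATISFIABLE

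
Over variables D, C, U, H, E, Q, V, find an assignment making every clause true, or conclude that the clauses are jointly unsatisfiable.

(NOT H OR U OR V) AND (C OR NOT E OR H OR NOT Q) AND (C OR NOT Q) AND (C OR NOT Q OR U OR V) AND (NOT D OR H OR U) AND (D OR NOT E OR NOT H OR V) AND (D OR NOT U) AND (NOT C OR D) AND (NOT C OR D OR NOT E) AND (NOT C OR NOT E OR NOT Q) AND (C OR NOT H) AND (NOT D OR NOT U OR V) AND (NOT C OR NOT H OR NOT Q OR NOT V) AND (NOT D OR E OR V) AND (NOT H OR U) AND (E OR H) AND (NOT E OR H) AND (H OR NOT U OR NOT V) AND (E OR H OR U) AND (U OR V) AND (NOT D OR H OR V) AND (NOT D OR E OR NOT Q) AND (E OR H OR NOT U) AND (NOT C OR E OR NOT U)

D: True, C: True, U: True, H: True, E: True, Q: False, V: True

Set D = True.
Try C = False:
  (C OR NOT Q) forces Q = False.
  (C OR NOT H) forces H = False.
  (NOT D OR H OR U) forces U = True.
  (NOT D OR NOT U OR V) forces V = True.
  clause (H OR NOT U OR NOT V) is falsified — backtrack.
So C = True.
Set U = True.
  then (NOT D OR NOT U OR V) forces V = True.
  then (H OR NOT U OR NOT V) forces H = True.
  then (NOT C OR E OR NOT U) forces E = True.
  then (NOT C OR NOT E OR NOT Q) forces Q = False.
All clauses satisfied.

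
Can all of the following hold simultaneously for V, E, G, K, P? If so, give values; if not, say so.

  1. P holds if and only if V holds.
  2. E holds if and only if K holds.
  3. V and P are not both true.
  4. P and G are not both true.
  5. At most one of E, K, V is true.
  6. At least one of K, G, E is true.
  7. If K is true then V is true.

V = False; E = False; G = True; K = False; P = False

  (1) P=F, V=F — same ✓
  (2) E=F, K=F — same ✓
  (3) V=F, P=F — not both ✓
  (4) P=F, G=T — not both ✓
  (5) {E, K, V}: 0 true — at most one ✓
  (6) {K, G, E}: 1 true — at least one ✓
  (7) K=F ⇒ V: vacuous ✓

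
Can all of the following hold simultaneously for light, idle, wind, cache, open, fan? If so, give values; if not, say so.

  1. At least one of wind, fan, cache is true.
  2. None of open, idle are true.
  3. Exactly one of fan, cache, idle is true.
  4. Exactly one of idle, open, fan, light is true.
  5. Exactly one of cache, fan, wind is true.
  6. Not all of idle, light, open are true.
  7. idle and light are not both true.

light = True, idle = False, wind = False, cache = True, open = False, fan = False

  (1) {wind, fan, cache}: 1 true — at least one ✓
  (2) {open, idle}: 0 true — none ✓
  (3) {fan, cache, idle}: 1 true — exactly one ✓
  (4) {idle, open, fan, light}: 1 true — exactly one ✓
  (5) {cache, fan, wind}: 1 true — exactly one ✓
  (6) {idle, light, open}: 1/3 true — not all ✓
  (7) idle=F, light=T — not both ✓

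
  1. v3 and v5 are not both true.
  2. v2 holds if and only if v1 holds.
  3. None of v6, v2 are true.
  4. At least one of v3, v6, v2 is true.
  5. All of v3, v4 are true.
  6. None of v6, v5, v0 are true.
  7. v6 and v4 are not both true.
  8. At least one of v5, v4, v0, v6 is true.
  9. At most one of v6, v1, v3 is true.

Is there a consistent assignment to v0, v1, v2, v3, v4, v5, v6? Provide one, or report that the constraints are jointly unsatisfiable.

v0 = False, v1 = False, v2 = False, v3 = True, v4 = True, v5 = False, v6 = False

  (1) v3=T, v5=F — not both ✓
  (2) v2=F, v1=F — same ✓
  (3) {v6, v2}: 0 true — none ✓
  (4) {v3, v6, v2}: 1 true — at least one ✓
  (5) {v3, v4}: all 2 true ✓
  (6) {v6, v5, v0}: 0 true — none ✓
  (7) v6=F, v4=T — not both ✓
  (8) {v5, v4, v0, v6}: 1 true — at least one ✓
  (9) {v6, v1, v3}: 1 true — at most one ✓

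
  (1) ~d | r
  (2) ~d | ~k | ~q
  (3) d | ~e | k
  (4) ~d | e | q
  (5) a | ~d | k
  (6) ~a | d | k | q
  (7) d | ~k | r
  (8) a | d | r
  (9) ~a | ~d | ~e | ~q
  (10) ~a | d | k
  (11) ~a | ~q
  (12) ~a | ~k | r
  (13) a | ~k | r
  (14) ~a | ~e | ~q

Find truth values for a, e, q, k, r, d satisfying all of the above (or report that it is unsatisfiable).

a = False, e = False, q = False, k = False, r = True, d = False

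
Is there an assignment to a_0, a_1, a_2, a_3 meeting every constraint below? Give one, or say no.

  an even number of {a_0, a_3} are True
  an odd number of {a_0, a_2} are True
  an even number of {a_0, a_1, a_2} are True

a_0 = True; a_1 = True; a_2 = False; a_3 = True

{a_0, a_3}: 2 true → even ✓
{a_0, a_2}: 1 true → odd ✓
{a_0, a_1, a_2}: 2 true → even ✓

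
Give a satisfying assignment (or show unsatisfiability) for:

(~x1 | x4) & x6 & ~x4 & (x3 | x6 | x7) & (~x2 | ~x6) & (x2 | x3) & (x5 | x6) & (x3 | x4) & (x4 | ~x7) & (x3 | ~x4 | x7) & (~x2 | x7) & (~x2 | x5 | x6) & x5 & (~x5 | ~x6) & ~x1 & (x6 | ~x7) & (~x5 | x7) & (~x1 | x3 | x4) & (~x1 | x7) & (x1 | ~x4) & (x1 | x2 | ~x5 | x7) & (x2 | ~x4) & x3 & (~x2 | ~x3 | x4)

The formula is unsatisfiable.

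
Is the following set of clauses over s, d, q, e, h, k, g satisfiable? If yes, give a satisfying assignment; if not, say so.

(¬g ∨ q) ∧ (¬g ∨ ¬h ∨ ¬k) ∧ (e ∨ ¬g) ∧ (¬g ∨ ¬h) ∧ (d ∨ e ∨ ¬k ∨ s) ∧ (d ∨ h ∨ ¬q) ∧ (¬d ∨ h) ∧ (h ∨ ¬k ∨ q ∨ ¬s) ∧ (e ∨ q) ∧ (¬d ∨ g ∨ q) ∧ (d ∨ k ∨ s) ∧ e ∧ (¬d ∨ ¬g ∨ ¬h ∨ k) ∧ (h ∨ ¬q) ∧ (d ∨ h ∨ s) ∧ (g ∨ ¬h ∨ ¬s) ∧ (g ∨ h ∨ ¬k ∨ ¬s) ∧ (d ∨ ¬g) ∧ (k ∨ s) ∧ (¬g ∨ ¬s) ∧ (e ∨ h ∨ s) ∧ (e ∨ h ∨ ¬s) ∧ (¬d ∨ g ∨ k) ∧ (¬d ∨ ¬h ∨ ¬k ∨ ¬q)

Unit clause (e) forces e = True.
Set s = False.
  then (k ∨ s) forces k = True.
Set d = False.
  then (d ∨ h ∨ s) forces h = True.
  then (d ∨ ¬g) forces g = False.
Set q = True.
All clauses satisfied.

s: False, d: False, q: True, e: True, h: True, k: True, g: False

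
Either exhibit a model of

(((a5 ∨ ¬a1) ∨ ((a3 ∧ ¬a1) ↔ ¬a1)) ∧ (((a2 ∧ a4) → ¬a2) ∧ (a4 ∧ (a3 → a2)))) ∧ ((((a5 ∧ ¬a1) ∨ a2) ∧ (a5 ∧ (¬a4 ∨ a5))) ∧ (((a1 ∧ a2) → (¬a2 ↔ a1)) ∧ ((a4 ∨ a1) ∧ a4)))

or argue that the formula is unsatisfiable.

a1 = False; a2 = False; a3 = False; a4 = True; a5 = True

  ((a5 ∨ ¬a1) ∨ ((a3 ∧ ¬a1) ↔ ¬a1)) ∧ (((a2 ∧ a4) → ¬a2) ∧ (a4 ∧ (a3 → a2))) = True
    (a5 ∨ ¬a1) ∨ ((a3 ∧ ¬a1) ↔ ¬a1) = True
      a5 ∨ ¬a1 = True
        ¬a1 = True
      (a3 ∧ ¬a1) ↔ ¬a1 = False
        a3 ∧ ¬a1 = False
          ¬a1 = True
        ¬a1 = True
    ((a2 ∧ a4) → ¬a2) ∧ (a4 ∧ (a3 → a2)) = True
      (a2 ∧ a4) → ¬a2 = True
        a2 ∧ a4 = False
        ¬a2 = True
      a4 ∧ (a3 → a2) = True
        a3 → a2 = True
  (((a5 ∧ ¬a1) ∨ a2) ∧ (a5 ∧ (¬a4 ∨ a5))) ∧ (((a1 ∧ a2) → (¬a2 ↔ a1)) ∧ ((a4 ∨ a1) ∧ a4)) = True
    ((a5 ∧ ¬a1) ∨ a2) ∧ (a5 ∧ (¬a4 ∨ a5)) = True
      (a5 ∧ ¬a1) ∨ a2 = True
        a5 ∧ ¬a1 = True
          ¬a1 = True
      a5 ∧ (¬a4 ∨ a5) = True
        ¬a4 ∨ a5 = True
          ¬a4 = False
    ((a1 ∧ a2) → (¬a2 ↔ a1)) ∧ ((a4 ∨ a1) ∧ a4) = True
      (a1 ∧ a2) → (¬a2 ↔ a1) = True
        a1 ∧ a2 = False
        ¬a2 ↔ a1 = False
          ¬a2 = True
      (a4 ∨ a1) ∧ a4 = True
        a4 ∨ a1 = True
Both conjuncts True, so the formula holds.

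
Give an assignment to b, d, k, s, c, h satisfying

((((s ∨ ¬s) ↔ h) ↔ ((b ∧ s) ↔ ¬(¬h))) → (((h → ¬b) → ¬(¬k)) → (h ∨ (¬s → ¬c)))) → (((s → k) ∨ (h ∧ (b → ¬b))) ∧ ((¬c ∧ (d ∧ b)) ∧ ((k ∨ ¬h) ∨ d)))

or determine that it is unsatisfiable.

b=T, d=T, k=T, s=T, c=F, h=F

  ((((s ∨ ¬s) ↔ h) ↔ ((b ∧ s) ↔ ¬(¬h))) → (((h → ¬b) → ¬(¬k)) → (h ∨ (¬s → ¬c)))) → (((s → k) ∨ (h ∧ (b → ¬b))) ∧ ((¬c ∧ (d ∧ b)) ∧ ((k ∨ ¬h) ∨ d))) = True
    (((s ∨ ¬s) ↔ h) ↔ ((b ∧ s) ↔ ¬(¬h))) → (((h → ¬b) → ¬(¬k)) → (h ∨ (¬s → ¬c))) = True
      ((s ∨ ¬s) ↔ h) ↔ ((b ∧ s) ↔ ¬(¬h)) = True
        (s ∨ ¬s) ↔ h = False
          s ∨ ¬s = True
            ¬s = False
        (b ∧ s) ↔ ¬(¬h) = False
          b ∧ s = True
          ¬(¬h) = False
            ¬h = True
      ((h → ¬b) → ¬(¬k)) → (h ∨ (¬s → ¬c)) = True
        (h → ¬b) → ¬(¬k) = True
          h → ¬b = True
            ¬b = False
          ¬(¬k) = True
            ¬k = False
        h ∨ (¬s → ¬c) = True
          ¬s → ¬c = True
            ¬s = False
            ¬c = True
    ((s → k) ∨ (h ∧ (b → ¬b))) ∧ ((¬c ∧ (d ∧ b)) ∧ ((k ∨ ¬h) ∨ d)) = True
      (s → k) ∨ (h ∧ (b → ¬b)) = True
        s → k = True
        h ∧ (b → ¬b) = False
          b → ¬b = False
            ¬b = False
      (¬c ∧ (d ∧ b)) ∧ ((k ∨ ¬h) ∨ d) = True
        ¬c ∧ (d ∧ b) = True
          ¬c = True
          d ∧ b = True
        (k ∨ ¬h) ∨ d = True
          k ∨ ¬h = True
            ¬h = True
The formula evaluates to True.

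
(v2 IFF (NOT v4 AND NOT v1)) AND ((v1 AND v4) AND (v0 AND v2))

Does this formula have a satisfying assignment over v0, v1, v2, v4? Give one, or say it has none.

Unsatisfiable — no assignment works.

Case v1 = True: the formula simplifies to NOT v2 AND (v4 AND (v0 AND v2)).
  v2 = True: the conjunct NOT v2 is False.
  v2 = False: the conjunct v2 is False.
Case v1 = False: the conjunct v1 is False.
Both cases fail — unsatisfiable.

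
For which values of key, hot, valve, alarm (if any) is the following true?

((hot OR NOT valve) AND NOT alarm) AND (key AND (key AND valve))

key = True; hot = True; valve = True; alarm = False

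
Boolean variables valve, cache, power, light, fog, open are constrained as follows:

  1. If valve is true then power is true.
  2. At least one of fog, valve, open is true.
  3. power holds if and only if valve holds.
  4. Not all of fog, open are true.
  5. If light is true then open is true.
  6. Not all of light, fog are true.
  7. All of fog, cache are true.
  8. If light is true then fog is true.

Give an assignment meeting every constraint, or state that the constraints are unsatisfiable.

valve: False; cache: True; power: False; light: False; fog: True; open: False

  (1) valve=F ⇒ power: vacuous ✓
  (2) {fog, valve, open}: 1 true — at least one ✓
  (3) power=F, valve=F — same ✓
  (4) {fog, open}: 1/2 true — not all ✓
  (5) light=F ⇒ open: vacuous ✓
  (6) {light, fog}: 1/2 true — not all ✓
  (7) {fog, cache}: all 2 true ✓
  (8) light=F ⇒ fog: vacuous ✓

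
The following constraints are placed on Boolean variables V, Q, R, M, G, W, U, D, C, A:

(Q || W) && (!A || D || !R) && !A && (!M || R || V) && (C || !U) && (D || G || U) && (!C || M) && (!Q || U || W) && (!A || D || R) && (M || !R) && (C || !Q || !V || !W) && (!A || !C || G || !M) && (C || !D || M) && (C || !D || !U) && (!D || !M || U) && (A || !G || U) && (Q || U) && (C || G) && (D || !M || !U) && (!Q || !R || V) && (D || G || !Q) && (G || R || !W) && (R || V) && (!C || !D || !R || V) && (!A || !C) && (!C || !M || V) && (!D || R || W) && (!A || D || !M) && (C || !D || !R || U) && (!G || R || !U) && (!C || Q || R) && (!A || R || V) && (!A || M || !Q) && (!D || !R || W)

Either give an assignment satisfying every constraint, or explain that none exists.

V: True; Q: True; R: True; M: True; G: True; W: True; U: True; D: True; C: True; A: False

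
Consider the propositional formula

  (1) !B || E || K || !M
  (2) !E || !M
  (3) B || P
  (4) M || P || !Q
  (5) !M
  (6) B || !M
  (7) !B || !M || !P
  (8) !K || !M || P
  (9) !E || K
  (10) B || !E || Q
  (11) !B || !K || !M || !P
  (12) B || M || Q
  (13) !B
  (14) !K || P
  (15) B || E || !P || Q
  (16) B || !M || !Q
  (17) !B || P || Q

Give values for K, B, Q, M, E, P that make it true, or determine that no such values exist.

K: True; B: False; Q: True; M: False; E: False; P: True

Unit clause (!M) forces M = False.
Unit clause (!B) forces B = False.
In (B || P) only P is left, so P = True.
In (B || M || Q) only Q is left, so Q = True.
Set K = True.
Set E = False.
All clauses satisfied.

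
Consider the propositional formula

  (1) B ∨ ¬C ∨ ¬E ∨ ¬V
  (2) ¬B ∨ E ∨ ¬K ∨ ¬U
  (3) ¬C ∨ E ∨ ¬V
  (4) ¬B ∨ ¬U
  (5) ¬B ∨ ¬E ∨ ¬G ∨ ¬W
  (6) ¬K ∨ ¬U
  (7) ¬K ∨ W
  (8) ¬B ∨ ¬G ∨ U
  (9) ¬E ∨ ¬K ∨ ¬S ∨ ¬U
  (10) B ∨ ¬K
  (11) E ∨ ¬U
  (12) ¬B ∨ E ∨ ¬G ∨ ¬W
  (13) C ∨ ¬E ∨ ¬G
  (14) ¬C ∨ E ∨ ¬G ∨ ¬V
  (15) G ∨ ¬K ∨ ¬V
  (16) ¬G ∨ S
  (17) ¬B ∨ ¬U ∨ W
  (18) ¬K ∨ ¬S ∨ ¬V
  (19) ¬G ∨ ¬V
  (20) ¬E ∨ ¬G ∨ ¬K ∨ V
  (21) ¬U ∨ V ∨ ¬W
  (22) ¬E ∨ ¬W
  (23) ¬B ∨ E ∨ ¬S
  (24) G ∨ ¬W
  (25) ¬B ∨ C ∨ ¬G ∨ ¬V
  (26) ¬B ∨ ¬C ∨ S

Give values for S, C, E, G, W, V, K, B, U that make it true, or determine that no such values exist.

Set S = False.
  then (¬G ∨ S) forces G = False.
  then (G ∨ ¬W) forces W = False.
  then (¬K ∨ W) forces K = False.
Set C = True.
  then (¬B ∨ ¬C ∨ S) forces B = False.
Set E = False.
  then (¬C ∨ E ∨ ¬V) forces V = False.
  then (E ∨ ¬U) forces U = False.
All clauses satisfied.

S=F, C=T, E=F, G=F, W=F, V=F, K=F, B=F, U=F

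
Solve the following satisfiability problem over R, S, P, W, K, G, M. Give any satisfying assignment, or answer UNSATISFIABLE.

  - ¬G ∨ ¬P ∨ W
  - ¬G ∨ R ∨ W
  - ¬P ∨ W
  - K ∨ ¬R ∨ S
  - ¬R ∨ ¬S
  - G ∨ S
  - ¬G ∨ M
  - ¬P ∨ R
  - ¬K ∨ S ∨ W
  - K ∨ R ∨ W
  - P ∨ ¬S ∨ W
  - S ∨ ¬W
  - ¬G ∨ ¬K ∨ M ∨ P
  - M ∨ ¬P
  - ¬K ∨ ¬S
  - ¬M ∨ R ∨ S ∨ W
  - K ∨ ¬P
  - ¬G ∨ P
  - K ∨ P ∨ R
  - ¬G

Case S = True:
  (¬R ∨ ¬S) forces R = False.
  (¬P ∨ R) forces P = False.
  (P ∨ ¬S ∨ W) forces W = True.
  (¬K ∨ ¬S) forces K = False.
  Clause (K ∨ P ∨ R) is falsified — contradiction.
Case S = False:
  (G ∨ S) forces G = True.
  Clause (¬G) is falsified — contradiction.
Both cases fail, so the formula is unsatisfiable.

UNSATISFIABLE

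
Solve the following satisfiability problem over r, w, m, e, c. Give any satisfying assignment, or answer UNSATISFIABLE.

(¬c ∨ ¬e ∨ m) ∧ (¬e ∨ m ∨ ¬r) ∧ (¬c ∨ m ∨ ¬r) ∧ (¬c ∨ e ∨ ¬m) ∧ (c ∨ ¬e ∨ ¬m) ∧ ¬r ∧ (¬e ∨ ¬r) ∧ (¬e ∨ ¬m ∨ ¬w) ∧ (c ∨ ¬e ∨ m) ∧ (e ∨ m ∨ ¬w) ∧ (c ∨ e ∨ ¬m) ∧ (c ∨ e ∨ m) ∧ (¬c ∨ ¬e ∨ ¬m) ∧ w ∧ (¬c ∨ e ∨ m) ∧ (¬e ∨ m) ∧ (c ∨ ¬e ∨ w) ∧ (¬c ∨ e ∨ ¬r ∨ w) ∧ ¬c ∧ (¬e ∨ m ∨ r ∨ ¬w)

Case m = True:
  (¬r) forces r = False.
  (w) forces w = True.
  (¬e ∨ ¬m ∨ ¬w) forces e = False.
  (¬c ∨ e ∨ ¬m) forces c = False.
  Clause (c ∨ e ∨ ¬m) is falsified — contradiction.
Case m = False:
  (¬r) forces r = False.
  (w) forces w = True.
  (e ∨ m ∨ ¬w) forces e = True.
  Clause (¬e ∨ m) is falsified — contradiction.
Both cases fail, so the formula is unsatisfiable.

UNSATISFIABLE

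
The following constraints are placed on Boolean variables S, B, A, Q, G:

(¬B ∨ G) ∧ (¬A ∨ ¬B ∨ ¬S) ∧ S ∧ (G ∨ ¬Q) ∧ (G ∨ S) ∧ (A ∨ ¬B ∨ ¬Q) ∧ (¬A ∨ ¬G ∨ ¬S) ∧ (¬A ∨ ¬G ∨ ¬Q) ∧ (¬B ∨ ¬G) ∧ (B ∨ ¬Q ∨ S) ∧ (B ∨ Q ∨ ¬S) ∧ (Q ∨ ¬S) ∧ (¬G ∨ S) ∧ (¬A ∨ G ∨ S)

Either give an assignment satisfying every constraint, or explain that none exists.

S: True, B: False, A: False, Q: True, G: True

Unit clause (S) forces S = True.
In (Q ∨ ¬S) only Q is left, so Q = True.
In (G ∨ ¬Q) only G is left, so G = True.
In (¬A ∨ ¬G ∨ ¬S) only ¬A is left, so A = False.
In (¬B ∨ ¬G) only ¬B is left, so B = False.
All clauses satisfied.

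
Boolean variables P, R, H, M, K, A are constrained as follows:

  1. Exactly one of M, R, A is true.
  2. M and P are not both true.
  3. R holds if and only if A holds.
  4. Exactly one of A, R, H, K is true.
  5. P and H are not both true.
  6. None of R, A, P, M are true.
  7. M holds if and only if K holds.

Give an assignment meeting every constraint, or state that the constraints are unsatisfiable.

Unsatisfiable — no assignment works.

Case M = True:
  Constraint (6) is violated (M=T) — contradiction.
Case M = False:
  (6) forces R = False.
  (1) with M=F, R=F forces A = True.
  Constraint (3) is violated (R=F, A=T) — contradiction.
Both cases fail — unsatisfiable.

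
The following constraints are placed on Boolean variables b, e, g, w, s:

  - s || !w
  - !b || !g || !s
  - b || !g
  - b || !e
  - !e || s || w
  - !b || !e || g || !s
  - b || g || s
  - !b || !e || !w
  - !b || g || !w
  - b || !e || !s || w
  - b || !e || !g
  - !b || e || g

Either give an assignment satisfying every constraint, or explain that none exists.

b: False, e: False, g: False, w: True, s: True

Set b = False.
  then (b || !g) forces g = False.
  then (b || !e) forces e = False.
  then (b || g || s) forces s = True.
Set w = True.
All clauses satisfied.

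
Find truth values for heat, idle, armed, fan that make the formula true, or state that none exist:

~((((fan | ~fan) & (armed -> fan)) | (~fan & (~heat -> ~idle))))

heat = False, idle = True, armed = True, fan = False

  ~((((fan | ~fan) & (armed -> fan)) | (~fan & (~heat -> ~idle)))) = True
    ((fan | ~fan) & (armed -> fan)) | (~fan & (~heat -> ~idle)) = False
      (fan | ~fan) & (armed -> fan) = False
        fan | ~fan = True
          ~fan = True
        armed -> fan = False
      ~fan & (~heat -> ~idle) = False
        ~fan = True
        ~heat -> ~idle = False
          ~heat = True
          ~idle = False
The formula evaluates to True.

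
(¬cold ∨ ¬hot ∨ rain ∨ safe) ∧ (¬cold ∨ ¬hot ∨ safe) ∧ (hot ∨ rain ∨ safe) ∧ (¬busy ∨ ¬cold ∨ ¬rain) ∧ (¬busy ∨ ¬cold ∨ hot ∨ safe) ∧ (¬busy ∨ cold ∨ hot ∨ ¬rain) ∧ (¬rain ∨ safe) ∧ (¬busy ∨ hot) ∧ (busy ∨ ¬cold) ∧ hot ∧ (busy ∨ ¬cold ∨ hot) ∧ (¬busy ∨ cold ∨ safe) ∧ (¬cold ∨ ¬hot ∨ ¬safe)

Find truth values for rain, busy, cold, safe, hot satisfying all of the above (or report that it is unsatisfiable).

Unit clause (hot) forces hot = True.
Set rain = False.
Set busy = True.
Try cold = True:
  (¬cold ∨ ¬hot ∨ rain ∨ safe) forces safe = True.
  clause (¬cold ∨ ¬hot ∨ ¬safe) is falsified — backtrack.
So cold = False.
  then (¬busy ∨ cold ∨ safe) forces safe = True.
All clauses satisfied.

rain: False, busy: True, cold: False, safe: True, hot: True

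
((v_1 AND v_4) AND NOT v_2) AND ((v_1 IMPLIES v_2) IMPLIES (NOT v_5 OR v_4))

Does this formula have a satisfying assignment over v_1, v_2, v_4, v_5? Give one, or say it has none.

v_1=T; v_2=F; v_4=T; v_5=T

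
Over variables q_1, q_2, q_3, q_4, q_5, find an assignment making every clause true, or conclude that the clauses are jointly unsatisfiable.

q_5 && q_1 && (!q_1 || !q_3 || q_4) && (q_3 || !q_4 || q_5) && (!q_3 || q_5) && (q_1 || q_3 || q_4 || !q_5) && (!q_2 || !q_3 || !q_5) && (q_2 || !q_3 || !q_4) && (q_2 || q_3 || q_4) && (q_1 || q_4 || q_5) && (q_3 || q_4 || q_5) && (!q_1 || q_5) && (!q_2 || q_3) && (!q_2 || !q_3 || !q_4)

q_1 = True, q_2 = False, q_3 = False, q_4 = True, q_5 = True

Unit clause (q_5) forces q_5 = True.
Unit clause (q_1) forces q_1 = True.
Try q_2 = True:
  (!q_2 || !q_3 || !q_5) forces q_3 = False.
  clause (!q_2 || q_3) is falsified — backtrack.
So q_2 = False.
Set q_3 = False.
  then (q_2 || q_3 || q_4) forces q_4 = True.
All clauses satisfied.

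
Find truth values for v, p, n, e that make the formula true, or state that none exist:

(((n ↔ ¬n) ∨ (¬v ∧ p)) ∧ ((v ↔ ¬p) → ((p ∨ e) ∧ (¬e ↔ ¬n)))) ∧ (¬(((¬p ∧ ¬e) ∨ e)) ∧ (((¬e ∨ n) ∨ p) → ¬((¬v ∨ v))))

UNSATISFIABLE

Case e = True: the conjunct ¬(((¬p ∧ ¬e) ∨ e)) becomes ¬((False ∨ True)) = False.
Case e = False: the formula simplifies to (((n ↔ ¬n) ∨ (¬v ∧ p)) ∧ ((v ↔ ¬p) → (p ∧ ¬n))) ∧ (¬(¬p) ∧ ¬((¬v ∨ v))).
  v = True: the conjunct ¬((¬v ∨ v)) becomes ¬((False ∨ True)) = False.
  v = False: the conjunct ¬((¬v ∨ v)) becomes ¬((True ∨ False)) = False.
Both cases fail — unsatisfiable.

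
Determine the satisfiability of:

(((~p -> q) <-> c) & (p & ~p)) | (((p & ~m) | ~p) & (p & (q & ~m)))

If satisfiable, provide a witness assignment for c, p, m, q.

c = False, p = True, m = False, q = True

  (((~p -> q) <-> c) & (p & ~p)) | (((p & ~m) | ~p) & (p & (q & ~m))) = True
    ((~p -> q) <-> c) & (p & ~p) = False
      (~p -> q) <-> c = False
        ~p -> q = True
          ~p = False
      p & ~p = False
        ~p = False
    ((p & ~m) | ~p) & (p & (q & ~m)) = True
      (p & ~m) | ~p = True
        p & ~m = True
          ~m = True
        ~p = False
      p & (q & ~m) = True
        q & ~m = True
          ~m = True
The formula evaluates to True.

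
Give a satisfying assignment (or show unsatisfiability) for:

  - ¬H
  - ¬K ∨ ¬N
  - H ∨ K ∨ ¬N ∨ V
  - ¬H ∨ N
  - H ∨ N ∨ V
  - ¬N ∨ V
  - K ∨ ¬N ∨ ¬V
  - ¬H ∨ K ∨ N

H = False; N = False; V = True; K = False

Unit clause (¬H) forces H = False.
Try N = True:
  (¬K ∨ ¬N) forces K = False.
  (H ∨ K ∨ ¬N ∨ V) forces V = True.
  clause (K ∨ ¬N ∨ ¬V) is falsified — backtrack.
So N = False.
  then (H ∨ N ∨ V) forces V = True.
Set K = False.
Check each clause:
  (¬H): ¬H holds.
  (¬K ∨ ¬N): ¬K holds.
  (H ∨ K ∨ ¬N ∨ V): ¬N holds.
  (¬H ∨ N): ¬H holds.
  (H ∨ N ∨ V): V holds.
  (¬N ∨ V): ¬N holds.
  (K ∨ ¬N ∨ ¬V): ¬N holds.
  (¬H ∨ K ∨ N): ¬H holds.
All clauses satisfied.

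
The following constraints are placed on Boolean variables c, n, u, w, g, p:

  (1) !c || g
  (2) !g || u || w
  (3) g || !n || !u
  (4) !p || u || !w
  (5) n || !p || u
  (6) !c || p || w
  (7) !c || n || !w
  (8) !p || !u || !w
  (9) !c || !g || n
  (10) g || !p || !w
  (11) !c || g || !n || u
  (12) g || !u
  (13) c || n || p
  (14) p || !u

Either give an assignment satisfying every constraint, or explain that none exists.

c=T, n=T, u=F, w=T, g=T, p=F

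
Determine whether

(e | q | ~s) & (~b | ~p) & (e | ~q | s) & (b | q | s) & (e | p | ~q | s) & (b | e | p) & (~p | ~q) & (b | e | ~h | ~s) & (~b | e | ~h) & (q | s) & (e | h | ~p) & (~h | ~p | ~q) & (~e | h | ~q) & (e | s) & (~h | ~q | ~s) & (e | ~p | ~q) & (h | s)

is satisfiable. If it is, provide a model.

Set s = True.
Set b = False.
Try q = True:
  (~p | ~q) forces p = False.
  (b | e | p) forces e = True.
  (~e | h | ~q) forces h = True.
  clause (~h | ~q | ~s) is falsified — backtrack.
So q = False.
  then (e | q | ~s) forces e = True.
Set p = True.
Set h = False.
All clauses satisfied.

s: True, b: False, q: False, e: True, p: True, h: False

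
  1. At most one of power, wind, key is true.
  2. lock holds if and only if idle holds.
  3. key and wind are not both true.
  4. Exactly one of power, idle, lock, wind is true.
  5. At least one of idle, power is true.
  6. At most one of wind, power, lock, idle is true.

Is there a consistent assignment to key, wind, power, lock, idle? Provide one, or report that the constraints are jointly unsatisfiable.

key = False, wind = False, power = True, lock = False, idle = False

  (1) {power, wind, key}: 1 true — at most one ✓
  (2) lock=F, idle=F — same ✓
  (3) key=F, wind=F — not both ✓
  (4) {power, idle, lock, wind}: 1 true — exactly one ✓
  (5) {idle, power}: 1 true — at least one ✓
  (6) {wind, power, lock, idle}: 1 true — at most one ✓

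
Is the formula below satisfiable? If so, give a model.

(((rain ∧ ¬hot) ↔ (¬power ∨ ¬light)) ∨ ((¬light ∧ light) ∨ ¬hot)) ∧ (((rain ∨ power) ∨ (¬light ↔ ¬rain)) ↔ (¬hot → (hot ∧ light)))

light = True, power = False, rain = False, hot = False

  ((rain ∧ ¬hot) ↔ (¬power ∨ ¬light)) ∨ ((¬light ∧ light) ∨ ¬hot) = True
    (rain ∧ ¬hot) ↔ (¬power ∨ ¬light) = False
      rain ∧ ¬hot = False
        ¬hot = True
      ¬power ∨ ¬light = True
        ¬power = True
        ¬light = False
    (¬light ∧ light) ∨ ¬hot = True
      ¬light ∧ light = False
        ¬light = False
      ¬hot = True
  ((rain ∨ power) ∨ (¬light ↔ ¬rain)) ↔ (¬hot → (hot ∧ light)) = True
    (rain ∨ power) ∨ (¬light ↔ ¬rain) = False
      rain ∨ power = False
      ¬light ↔ ¬rain = False
        ¬light = False
        ¬rain = True
    ¬hot → (hot ∧ light) = False
      ¬hot = True
      hot ∧ light = False
Both conjuncts True, so the formula holds.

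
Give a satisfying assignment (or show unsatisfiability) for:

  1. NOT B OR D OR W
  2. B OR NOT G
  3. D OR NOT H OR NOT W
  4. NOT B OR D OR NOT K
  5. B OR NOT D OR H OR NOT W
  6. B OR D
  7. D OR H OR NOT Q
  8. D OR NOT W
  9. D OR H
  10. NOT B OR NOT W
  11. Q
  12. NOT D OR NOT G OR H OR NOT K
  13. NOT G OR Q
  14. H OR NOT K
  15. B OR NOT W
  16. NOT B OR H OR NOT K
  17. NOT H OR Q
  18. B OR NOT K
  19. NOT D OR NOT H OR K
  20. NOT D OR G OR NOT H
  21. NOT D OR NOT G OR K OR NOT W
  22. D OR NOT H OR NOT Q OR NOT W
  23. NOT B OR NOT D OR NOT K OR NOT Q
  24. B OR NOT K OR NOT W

Unit clause (Q) forces Q = True.
Set B = True.
  then (NOT B OR NOT W) forces W = False.
  then (NOT B OR D OR W) forces D = True.
  then (NOT B OR NOT D OR NOT K OR NOT Q) forces K = False.
  then (NOT D OR NOT H OR K) forces H = False.
Set G = False.
All clauses satisfied.

B = True; Q = True; W = False; H = False; G = False; K = False; D = True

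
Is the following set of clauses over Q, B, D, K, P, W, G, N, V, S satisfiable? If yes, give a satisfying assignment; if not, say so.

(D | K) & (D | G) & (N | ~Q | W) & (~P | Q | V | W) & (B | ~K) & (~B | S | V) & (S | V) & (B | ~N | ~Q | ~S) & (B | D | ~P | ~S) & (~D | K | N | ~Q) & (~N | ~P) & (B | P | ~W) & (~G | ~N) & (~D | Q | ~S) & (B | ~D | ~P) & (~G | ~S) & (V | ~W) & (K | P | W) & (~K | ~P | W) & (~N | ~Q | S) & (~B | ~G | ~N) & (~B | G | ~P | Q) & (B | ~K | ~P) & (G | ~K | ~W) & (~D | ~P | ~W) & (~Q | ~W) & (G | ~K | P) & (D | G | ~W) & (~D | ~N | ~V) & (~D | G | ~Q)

Q: False, B: True, D: True, K: False, P: True, W: False, G: True, N: False, V: True, S: False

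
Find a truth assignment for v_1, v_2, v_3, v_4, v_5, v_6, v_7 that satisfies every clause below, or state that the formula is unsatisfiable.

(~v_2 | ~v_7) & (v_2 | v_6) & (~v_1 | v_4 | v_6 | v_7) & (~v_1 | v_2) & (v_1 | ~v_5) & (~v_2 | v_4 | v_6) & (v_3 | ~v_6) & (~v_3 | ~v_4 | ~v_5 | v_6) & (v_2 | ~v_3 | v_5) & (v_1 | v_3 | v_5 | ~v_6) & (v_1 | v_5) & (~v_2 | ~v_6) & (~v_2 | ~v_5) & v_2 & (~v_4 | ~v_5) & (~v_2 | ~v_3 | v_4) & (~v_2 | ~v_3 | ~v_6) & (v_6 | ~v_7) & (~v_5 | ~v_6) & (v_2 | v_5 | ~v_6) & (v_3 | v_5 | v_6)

Unit clause (v_2) forces v_2 = True.
In (~v_2 | ~v_7) only ~v_7 is left, so v_7 = False.
In (~v_2 | ~v_6) only ~v_6 is left, so v_6 = False.
In (~v_2 | ~v_5) only ~v_5 is left, so v_5 = False.
In (v_3 | v_5 | v_6) only v_3 is left, so v_3 = True.
In (~v_2 | v_4 | v_6) only v_4 is left, so v_4 = True.
In (v_1 | v_5) only v_1 is left, so v_1 = True.
All clauses satisfied.

v_1=T; v_2=T; v_3=T; v_4=T; v_5=F; v_6=F; v_7=F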